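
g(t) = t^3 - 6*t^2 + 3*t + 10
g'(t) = 3*t^2 - 12*t + 3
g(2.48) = -4.21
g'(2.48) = -8.31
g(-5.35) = -330.92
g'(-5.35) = 153.07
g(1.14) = 7.10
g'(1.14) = -6.78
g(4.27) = -8.73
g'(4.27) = 6.46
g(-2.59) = -55.39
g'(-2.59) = 54.20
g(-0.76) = 3.82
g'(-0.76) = 13.85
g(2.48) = -4.21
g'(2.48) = -8.31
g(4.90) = -1.71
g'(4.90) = 16.23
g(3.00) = -8.00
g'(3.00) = -6.00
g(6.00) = 28.00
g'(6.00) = 39.00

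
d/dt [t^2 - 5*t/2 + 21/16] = 2*t - 5/2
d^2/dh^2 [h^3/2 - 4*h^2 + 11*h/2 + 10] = 3*h - 8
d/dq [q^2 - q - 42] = 2*q - 1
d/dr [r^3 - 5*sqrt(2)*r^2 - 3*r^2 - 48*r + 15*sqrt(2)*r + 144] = 3*r^2 - 10*sqrt(2)*r - 6*r - 48 + 15*sqrt(2)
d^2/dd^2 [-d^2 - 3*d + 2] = -2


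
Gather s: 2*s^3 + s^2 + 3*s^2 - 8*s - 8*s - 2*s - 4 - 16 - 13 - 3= 2*s^3 + 4*s^2 - 18*s - 36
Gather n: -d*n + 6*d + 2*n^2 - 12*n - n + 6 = 6*d + 2*n^2 + n*(-d - 13) + 6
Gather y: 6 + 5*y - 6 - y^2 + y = -y^2 + 6*y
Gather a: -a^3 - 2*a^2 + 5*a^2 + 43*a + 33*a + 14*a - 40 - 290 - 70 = -a^3 + 3*a^2 + 90*a - 400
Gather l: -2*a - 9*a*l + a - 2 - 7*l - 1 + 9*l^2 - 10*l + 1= -a + 9*l^2 + l*(-9*a - 17) - 2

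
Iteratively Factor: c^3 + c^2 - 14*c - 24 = (c + 2)*(c^2 - c - 12) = (c - 4)*(c + 2)*(c + 3)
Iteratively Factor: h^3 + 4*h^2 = (h)*(h^2 + 4*h) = h^2*(h + 4)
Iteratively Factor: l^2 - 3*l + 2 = (l - 2)*(l - 1)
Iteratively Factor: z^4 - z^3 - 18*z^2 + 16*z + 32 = (z + 1)*(z^3 - 2*z^2 - 16*z + 32) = (z - 4)*(z + 1)*(z^2 + 2*z - 8) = (z - 4)*(z + 1)*(z + 4)*(z - 2)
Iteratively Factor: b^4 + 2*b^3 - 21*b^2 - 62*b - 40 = (b + 4)*(b^3 - 2*b^2 - 13*b - 10) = (b + 2)*(b + 4)*(b^2 - 4*b - 5) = (b + 1)*(b + 2)*(b + 4)*(b - 5)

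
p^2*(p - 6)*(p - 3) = p^4 - 9*p^3 + 18*p^2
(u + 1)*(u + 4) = u^2 + 5*u + 4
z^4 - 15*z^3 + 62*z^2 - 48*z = z*(z - 8)*(z - 6)*(z - 1)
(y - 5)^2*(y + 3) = y^3 - 7*y^2 - 5*y + 75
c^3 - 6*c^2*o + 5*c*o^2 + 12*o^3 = (c - 4*o)*(c - 3*o)*(c + o)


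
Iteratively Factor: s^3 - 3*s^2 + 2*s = (s - 2)*(s^2 - s) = (s - 2)*(s - 1)*(s)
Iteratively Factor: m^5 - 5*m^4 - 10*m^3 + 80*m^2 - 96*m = (m - 3)*(m^4 - 2*m^3 - 16*m^2 + 32*m) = (m - 3)*(m - 2)*(m^3 - 16*m) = (m - 4)*(m - 3)*(m - 2)*(m^2 + 4*m) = m*(m - 4)*(m - 3)*(m - 2)*(m + 4)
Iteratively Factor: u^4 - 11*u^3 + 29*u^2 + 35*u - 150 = (u + 2)*(u^3 - 13*u^2 + 55*u - 75) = (u - 5)*(u + 2)*(u^2 - 8*u + 15) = (u - 5)^2*(u + 2)*(u - 3)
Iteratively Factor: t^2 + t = (t)*(t + 1)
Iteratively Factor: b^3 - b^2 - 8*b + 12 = (b + 3)*(b^2 - 4*b + 4) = (b - 2)*(b + 3)*(b - 2)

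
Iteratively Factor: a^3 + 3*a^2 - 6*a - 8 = (a + 4)*(a^2 - a - 2) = (a - 2)*(a + 4)*(a + 1)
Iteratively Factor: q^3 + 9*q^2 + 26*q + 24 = (q + 4)*(q^2 + 5*q + 6) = (q + 3)*(q + 4)*(q + 2)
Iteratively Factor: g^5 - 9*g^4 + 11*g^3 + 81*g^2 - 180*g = (g)*(g^4 - 9*g^3 + 11*g^2 + 81*g - 180) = g*(g - 4)*(g^3 - 5*g^2 - 9*g + 45) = g*(g - 5)*(g - 4)*(g^2 - 9) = g*(g - 5)*(g - 4)*(g - 3)*(g + 3)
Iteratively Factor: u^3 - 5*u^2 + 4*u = (u - 1)*(u^2 - 4*u) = u*(u - 1)*(u - 4)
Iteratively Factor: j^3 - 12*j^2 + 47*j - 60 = (j - 4)*(j^2 - 8*j + 15) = (j - 4)*(j - 3)*(j - 5)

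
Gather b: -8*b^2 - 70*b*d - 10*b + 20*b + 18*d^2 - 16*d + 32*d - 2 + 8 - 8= -8*b^2 + b*(10 - 70*d) + 18*d^2 + 16*d - 2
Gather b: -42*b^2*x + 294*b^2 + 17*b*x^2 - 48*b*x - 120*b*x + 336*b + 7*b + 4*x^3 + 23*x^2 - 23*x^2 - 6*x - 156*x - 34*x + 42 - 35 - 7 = b^2*(294 - 42*x) + b*(17*x^2 - 168*x + 343) + 4*x^3 - 196*x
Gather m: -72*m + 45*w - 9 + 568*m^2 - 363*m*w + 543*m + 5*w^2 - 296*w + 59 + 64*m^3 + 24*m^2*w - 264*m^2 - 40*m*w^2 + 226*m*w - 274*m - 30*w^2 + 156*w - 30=64*m^3 + m^2*(24*w + 304) + m*(-40*w^2 - 137*w + 197) - 25*w^2 - 95*w + 20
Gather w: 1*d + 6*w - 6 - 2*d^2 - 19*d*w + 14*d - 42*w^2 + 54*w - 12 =-2*d^2 + 15*d - 42*w^2 + w*(60 - 19*d) - 18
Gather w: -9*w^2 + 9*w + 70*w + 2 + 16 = -9*w^2 + 79*w + 18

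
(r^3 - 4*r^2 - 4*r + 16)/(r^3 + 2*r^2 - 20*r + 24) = (r^2 - 2*r - 8)/(r^2 + 4*r - 12)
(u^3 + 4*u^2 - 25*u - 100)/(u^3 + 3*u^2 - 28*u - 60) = (u^2 + 9*u + 20)/(u^2 + 8*u + 12)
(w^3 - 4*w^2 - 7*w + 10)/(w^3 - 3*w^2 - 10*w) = (w - 1)/w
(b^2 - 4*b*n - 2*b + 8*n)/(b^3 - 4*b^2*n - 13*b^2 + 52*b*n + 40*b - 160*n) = (b - 2)/(b^2 - 13*b + 40)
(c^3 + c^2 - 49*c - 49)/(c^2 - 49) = c + 1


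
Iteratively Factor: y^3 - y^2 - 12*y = (y - 4)*(y^2 + 3*y) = y*(y - 4)*(y + 3)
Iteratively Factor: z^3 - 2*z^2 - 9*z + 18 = (z - 3)*(z^2 + z - 6) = (z - 3)*(z - 2)*(z + 3)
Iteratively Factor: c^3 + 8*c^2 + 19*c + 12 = (c + 3)*(c^2 + 5*c + 4) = (c + 1)*(c + 3)*(c + 4)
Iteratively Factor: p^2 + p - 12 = (p - 3)*(p + 4)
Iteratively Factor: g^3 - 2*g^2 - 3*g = (g - 3)*(g^2 + g) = (g - 3)*(g + 1)*(g)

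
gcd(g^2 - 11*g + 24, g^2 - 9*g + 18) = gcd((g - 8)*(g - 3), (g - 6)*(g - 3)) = g - 3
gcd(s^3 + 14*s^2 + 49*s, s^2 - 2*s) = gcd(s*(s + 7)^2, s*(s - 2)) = s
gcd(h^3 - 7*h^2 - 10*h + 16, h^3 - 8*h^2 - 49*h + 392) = h - 8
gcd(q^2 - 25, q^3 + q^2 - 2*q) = 1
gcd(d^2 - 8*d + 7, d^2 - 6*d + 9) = 1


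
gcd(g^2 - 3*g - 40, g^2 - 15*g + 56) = g - 8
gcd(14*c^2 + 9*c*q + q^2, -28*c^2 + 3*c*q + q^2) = 7*c + q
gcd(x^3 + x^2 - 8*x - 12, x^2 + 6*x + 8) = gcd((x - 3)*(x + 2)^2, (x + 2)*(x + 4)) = x + 2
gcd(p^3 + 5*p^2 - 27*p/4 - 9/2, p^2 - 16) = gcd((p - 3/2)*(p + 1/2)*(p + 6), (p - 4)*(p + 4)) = 1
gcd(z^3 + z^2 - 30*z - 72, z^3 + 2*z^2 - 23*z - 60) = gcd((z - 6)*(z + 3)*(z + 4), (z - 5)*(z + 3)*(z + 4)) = z^2 + 7*z + 12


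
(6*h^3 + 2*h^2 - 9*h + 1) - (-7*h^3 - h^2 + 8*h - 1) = 13*h^3 + 3*h^2 - 17*h + 2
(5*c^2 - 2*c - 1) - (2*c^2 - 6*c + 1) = 3*c^2 + 4*c - 2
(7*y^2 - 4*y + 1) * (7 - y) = -7*y^3 + 53*y^2 - 29*y + 7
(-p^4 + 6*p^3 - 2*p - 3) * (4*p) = -4*p^5 + 24*p^4 - 8*p^2 - 12*p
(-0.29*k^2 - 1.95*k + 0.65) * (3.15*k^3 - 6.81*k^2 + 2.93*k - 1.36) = -0.9135*k^5 - 4.1676*k^4 + 14.4773*k^3 - 9.7456*k^2 + 4.5565*k - 0.884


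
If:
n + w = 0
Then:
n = -w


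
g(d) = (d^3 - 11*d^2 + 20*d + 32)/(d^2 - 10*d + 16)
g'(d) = (10 - 2*d)*(d^3 - 11*d^2 + 20*d + 32)/(d^2 - 10*d + 16)^2 + (3*d^2 - 22*d + 20)/(d^2 - 10*d + 16)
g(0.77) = 4.65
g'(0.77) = 4.97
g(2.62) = -8.06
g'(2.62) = 16.61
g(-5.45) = -5.64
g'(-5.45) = 1.11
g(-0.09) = 1.78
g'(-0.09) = 2.37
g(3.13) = -3.18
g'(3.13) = 5.70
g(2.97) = -4.22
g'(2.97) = 7.38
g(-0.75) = 0.43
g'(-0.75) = 1.79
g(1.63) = 16.85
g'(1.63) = 44.83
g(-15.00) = -15.65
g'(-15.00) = 1.02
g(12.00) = 10.40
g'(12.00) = 1.06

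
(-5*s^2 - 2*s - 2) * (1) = -5*s^2 - 2*s - 2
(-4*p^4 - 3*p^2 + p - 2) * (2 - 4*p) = 16*p^5 - 8*p^4 + 12*p^3 - 10*p^2 + 10*p - 4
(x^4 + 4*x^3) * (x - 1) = x^5 + 3*x^4 - 4*x^3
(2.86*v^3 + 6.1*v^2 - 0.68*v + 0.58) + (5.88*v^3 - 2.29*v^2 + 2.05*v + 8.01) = 8.74*v^3 + 3.81*v^2 + 1.37*v + 8.59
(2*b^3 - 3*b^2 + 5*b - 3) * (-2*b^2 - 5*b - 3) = -4*b^5 - 4*b^4 - b^3 - 10*b^2 + 9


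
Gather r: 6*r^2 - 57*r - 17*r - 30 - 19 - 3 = 6*r^2 - 74*r - 52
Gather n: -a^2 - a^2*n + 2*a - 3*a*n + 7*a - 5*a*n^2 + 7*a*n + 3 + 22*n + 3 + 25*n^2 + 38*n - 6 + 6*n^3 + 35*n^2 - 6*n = -a^2 + 9*a + 6*n^3 + n^2*(60 - 5*a) + n*(-a^2 + 4*a + 54)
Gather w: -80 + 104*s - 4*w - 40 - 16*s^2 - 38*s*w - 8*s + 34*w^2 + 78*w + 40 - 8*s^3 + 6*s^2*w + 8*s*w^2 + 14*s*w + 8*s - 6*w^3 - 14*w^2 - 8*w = -8*s^3 - 16*s^2 + 104*s - 6*w^3 + w^2*(8*s + 20) + w*(6*s^2 - 24*s + 66) - 80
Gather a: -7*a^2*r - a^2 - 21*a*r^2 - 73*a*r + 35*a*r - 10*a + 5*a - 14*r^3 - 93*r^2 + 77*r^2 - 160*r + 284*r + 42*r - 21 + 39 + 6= a^2*(-7*r - 1) + a*(-21*r^2 - 38*r - 5) - 14*r^3 - 16*r^2 + 166*r + 24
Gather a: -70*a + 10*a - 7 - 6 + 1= -60*a - 12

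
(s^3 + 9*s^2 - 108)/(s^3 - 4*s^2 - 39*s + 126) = (s + 6)/(s - 7)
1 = 1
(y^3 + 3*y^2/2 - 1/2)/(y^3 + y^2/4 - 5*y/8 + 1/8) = 4*(y + 1)/(4*y - 1)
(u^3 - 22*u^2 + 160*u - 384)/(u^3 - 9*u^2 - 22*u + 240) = (u - 8)/(u + 5)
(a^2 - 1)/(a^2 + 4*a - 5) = (a + 1)/(a + 5)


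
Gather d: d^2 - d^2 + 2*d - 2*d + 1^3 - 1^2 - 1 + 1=0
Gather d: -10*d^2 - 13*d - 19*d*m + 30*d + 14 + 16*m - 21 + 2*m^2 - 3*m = -10*d^2 + d*(17 - 19*m) + 2*m^2 + 13*m - 7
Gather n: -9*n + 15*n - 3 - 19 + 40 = 6*n + 18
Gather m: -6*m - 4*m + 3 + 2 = 5 - 10*m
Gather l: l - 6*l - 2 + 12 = 10 - 5*l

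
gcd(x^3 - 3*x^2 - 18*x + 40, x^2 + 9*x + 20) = x + 4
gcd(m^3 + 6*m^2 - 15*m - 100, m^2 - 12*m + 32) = m - 4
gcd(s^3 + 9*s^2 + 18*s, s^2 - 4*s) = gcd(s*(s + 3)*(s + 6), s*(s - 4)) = s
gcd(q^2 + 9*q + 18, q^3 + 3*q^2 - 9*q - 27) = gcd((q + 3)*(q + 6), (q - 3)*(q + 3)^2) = q + 3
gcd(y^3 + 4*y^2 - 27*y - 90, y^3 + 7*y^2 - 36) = y^2 + 9*y + 18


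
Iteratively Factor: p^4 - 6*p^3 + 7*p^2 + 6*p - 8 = (p - 1)*(p^3 - 5*p^2 + 2*p + 8) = (p - 2)*(p - 1)*(p^2 - 3*p - 4) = (p - 2)*(p - 1)*(p + 1)*(p - 4)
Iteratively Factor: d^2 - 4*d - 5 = (d - 5)*(d + 1)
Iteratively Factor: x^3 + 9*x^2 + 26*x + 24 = (x + 3)*(x^2 + 6*x + 8) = (x + 3)*(x + 4)*(x + 2)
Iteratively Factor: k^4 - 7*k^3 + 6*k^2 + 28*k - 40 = (k - 2)*(k^3 - 5*k^2 - 4*k + 20) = (k - 5)*(k - 2)*(k^2 - 4) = (k - 5)*(k - 2)*(k + 2)*(k - 2)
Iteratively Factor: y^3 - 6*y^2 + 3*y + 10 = (y + 1)*(y^2 - 7*y + 10) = (y - 5)*(y + 1)*(y - 2)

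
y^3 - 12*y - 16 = (y - 4)*(y + 2)^2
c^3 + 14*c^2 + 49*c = c*(c + 7)^2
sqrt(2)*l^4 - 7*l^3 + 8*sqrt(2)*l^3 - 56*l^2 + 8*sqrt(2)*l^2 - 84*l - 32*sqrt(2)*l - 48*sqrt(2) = (l + 2)*(l + 6)*(l - 4*sqrt(2))*(sqrt(2)*l + 1)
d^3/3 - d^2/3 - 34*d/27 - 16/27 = (d/3 + 1/3)*(d - 8/3)*(d + 2/3)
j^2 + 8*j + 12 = (j + 2)*(j + 6)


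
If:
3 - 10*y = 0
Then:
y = 3/10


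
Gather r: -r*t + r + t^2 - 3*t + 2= r*(1 - t) + t^2 - 3*t + 2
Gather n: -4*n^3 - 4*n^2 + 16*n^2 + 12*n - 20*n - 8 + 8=-4*n^3 + 12*n^2 - 8*n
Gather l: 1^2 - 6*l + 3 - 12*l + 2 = 6 - 18*l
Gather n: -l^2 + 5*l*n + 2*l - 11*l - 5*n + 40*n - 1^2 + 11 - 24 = -l^2 - 9*l + n*(5*l + 35) - 14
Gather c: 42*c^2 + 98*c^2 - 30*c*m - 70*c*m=140*c^2 - 100*c*m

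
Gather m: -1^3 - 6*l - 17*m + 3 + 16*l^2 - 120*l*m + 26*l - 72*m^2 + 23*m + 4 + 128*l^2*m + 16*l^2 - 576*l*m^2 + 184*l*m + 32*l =32*l^2 + 52*l + m^2*(-576*l - 72) + m*(128*l^2 + 64*l + 6) + 6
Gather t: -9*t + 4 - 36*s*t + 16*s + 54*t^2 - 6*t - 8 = 16*s + 54*t^2 + t*(-36*s - 15) - 4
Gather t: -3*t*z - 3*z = -3*t*z - 3*z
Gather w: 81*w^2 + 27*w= 81*w^2 + 27*w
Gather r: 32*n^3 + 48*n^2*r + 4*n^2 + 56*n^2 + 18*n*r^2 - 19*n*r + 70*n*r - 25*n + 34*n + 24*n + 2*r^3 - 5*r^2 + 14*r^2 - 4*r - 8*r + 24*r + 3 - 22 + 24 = 32*n^3 + 60*n^2 + 33*n + 2*r^3 + r^2*(18*n + 9) + r*(48*n^2 + 51*n + 12) + 5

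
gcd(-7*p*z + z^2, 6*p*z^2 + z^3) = z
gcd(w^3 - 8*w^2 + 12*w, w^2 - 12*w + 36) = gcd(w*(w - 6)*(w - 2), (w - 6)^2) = w - 6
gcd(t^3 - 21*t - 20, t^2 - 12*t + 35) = t - 5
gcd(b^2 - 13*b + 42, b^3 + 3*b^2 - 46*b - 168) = b - 7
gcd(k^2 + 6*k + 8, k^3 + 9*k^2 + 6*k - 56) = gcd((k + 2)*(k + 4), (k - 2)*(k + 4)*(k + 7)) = k + 4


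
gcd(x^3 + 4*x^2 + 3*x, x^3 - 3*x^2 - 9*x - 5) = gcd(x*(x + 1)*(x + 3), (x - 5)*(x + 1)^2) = x + 1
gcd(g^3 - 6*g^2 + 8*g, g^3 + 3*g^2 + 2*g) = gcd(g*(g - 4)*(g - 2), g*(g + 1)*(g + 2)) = g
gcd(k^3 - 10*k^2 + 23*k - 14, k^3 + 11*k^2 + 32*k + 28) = 1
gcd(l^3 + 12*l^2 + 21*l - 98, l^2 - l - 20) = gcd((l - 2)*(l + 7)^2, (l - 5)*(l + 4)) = 1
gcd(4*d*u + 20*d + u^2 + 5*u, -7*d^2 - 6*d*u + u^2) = 1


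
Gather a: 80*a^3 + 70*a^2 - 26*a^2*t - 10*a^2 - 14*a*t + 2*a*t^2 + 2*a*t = 80*a^3 + a^2*(60 - 26*t) + a*(2*t^2 - 12*t)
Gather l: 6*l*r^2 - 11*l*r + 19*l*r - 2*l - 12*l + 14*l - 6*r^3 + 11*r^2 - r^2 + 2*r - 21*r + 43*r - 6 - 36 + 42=l*(6*r^2 + 8*r) - 6*r^3 + 10*r^2 + 24*r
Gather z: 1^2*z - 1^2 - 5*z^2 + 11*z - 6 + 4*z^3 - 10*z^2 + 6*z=4*z^3 - 15*z^2 + 18*z - 7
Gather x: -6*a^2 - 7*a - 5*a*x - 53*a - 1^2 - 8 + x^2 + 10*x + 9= -6*a^2 - 60*a + x^2 + x*(10 - 5*a)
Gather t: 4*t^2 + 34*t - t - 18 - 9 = 4*t^2 + 33*t - 27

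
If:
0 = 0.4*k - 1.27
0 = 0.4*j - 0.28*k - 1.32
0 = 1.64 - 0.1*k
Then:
No Solution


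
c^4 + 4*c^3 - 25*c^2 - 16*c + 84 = (c - 3)*(c - 2)*(c + 2)*(c + 7)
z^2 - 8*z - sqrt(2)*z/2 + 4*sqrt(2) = (z - 8)*(z - sqrt(2)/2)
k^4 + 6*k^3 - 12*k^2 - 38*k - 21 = (k - 3)*(k + 1)^2*(k + 7)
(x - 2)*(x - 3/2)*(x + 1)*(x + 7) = x^4 + 9*x^3/2 - 18*x^2 - x/2 + 21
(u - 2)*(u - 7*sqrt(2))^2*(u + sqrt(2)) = u^4 - 13*sqrt(2)*u^3 - 2*u^3 + 26*sqrt(2)*u^2 + 70*u^2 - 140*u + 98*sqrt(2)*u - 196*sqrt(2)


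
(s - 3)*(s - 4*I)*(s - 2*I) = s^3 - 3*s^2 - 6*I*s^2 - 8*s + 18*I*s + 24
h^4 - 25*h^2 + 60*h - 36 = (h - 3)*(h - 2)*(h - 1)*(h + 6)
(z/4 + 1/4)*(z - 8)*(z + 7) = z^3/4 - 57*z/4 - 14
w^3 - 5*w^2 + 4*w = w*(w - 4)*(w - 1)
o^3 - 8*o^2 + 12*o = o*(o - 6)*(o - 2)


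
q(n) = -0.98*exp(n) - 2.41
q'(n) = -0.98*exp(n)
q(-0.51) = -3.00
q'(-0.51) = -0.59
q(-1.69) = -2.59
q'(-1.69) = -0.18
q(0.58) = -4.16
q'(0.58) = -1.75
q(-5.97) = -2.41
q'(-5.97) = -0.00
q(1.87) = -8.77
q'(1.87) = -6.36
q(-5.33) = -2.41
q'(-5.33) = -0.00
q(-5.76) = -2.41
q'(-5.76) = -0.00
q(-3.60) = -2.44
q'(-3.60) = -0.03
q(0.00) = -3.39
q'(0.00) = -0.98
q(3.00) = -22.09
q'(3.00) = -19.68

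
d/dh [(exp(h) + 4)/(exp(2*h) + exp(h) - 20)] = (-(exp(h) + 4)*(2*exp(h) + 1) + exp(2*h) + exp(h) - 20)*exp(h)/(exp(2*h) + exp(h) - 20)^2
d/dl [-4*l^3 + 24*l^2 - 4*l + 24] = -12*l^2 + 48*l - 4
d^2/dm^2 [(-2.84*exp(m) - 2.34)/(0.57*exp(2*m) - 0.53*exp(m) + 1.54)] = (-0.922716000000001*exp(4*m) - 3.899028*exp(3*m) + 17.078454*exp(2*m) + 5.240894*exp(m) - 8.645252)*exp(m)/(0.185193*exp(6*m) - 0.516591*exp(5*m) + 1.981377*exp(4*m) - 2.940281*exp(3*m) + 5.353194*exp(2*m) - 3.770844*exp(m) + 3.652264)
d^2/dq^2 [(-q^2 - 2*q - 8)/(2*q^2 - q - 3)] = 2*(-10*q^3 - 114*q^2 + 12*q - 59)/(8*q^6 - 12*q^5 - 30*q^4 + 35*q^3 + 45*q^2 - 27*q - 27)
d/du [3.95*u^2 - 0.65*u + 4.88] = 7.9*u - 0.65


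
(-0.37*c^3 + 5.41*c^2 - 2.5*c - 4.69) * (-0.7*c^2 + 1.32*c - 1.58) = 0.259*c^5 - 4.2754*c^4 + 9.4758*c^3 - 8.5648*c^2 - 2.2408*c + 7.4102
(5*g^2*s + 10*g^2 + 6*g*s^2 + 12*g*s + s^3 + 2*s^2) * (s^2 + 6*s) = 5*g^2*s^3 + 40*g^2*s^2 + 60*g^2*s + 6*g*s^4 + 48*g*s^3 + 72*g*s^2 + s^5 + 8*s^4 + 12*s^3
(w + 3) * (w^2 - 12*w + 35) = w^3 - 9*w^2 - w + 105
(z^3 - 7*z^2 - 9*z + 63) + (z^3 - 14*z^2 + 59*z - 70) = 2*z^3 - 21*z^2 + 50*z - 7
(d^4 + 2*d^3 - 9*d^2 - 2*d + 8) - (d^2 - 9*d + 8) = d^4 + 2*d^3 - 10*d^2 + 7*d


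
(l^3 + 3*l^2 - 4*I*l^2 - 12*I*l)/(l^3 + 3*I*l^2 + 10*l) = (l^2 + l*(3 - 4*I) - 12*I)/(l^2 + 3*I*l + 10)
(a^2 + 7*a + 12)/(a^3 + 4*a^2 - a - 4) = (a + 3)/(a^2 - 1)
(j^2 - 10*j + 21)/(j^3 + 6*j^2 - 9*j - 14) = (j^2 - 10*j + 21)/(j^3 + 6*j^2 - 9*j - 14)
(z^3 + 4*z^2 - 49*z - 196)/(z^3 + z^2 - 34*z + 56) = (z^2 - 3*z - 28)/(z^2 - 6*z + 8)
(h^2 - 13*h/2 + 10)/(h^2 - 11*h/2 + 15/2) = (h - 4)/(h - 3)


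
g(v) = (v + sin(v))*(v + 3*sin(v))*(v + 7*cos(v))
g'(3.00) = 24.31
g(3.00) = -42.26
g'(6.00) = 498.39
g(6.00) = 375.63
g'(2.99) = 23.49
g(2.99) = -42.50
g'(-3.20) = -58.18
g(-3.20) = -96.82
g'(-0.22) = -21.84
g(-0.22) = 2.53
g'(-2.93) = -30.94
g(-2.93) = -109.26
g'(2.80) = 4.86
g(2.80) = -45.28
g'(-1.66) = 112.53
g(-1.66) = -28.19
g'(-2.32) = 72.09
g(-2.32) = -97.71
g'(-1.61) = 108.80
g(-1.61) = -22.65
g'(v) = (1 - 7*sin(v))*(v + sin(v))*(v + 3*sin(v)) + (v + sin(v))*(v + 7*cos(v))*(3*cos(v) + 1) + (v + 3*sin(v))*(v + 7*cos(v))*(cos(v) + 1)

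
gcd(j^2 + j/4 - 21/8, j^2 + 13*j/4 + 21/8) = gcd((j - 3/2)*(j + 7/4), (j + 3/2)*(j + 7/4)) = j + 7/4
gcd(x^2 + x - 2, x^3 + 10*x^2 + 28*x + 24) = x + 2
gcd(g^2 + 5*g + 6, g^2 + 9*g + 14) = g + 2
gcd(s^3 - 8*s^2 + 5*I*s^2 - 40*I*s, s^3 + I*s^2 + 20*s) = s^2 + 5*I*s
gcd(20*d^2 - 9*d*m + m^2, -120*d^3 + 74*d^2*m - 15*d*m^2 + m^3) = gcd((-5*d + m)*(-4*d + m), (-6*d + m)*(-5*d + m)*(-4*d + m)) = 20*d^2 - 9*d*m + m^2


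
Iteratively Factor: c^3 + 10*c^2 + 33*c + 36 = (c + 4)*(c^2 + 6*c + 9) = (c + 3)*(c + 4)*(c + 3)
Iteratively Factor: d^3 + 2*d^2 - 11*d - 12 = (d - 3)*(d^2 + 5*d + 4) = (d - 3)*(d + 4)*(d + 1)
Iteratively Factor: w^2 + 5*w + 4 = (w + 4)*(w + 1)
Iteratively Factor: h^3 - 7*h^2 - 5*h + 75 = (h + 3)*(h^2 - 10*h + 25) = (h - 5)*(h + 3)*(h - 5)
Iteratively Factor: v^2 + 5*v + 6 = (v + 3)*(v + 2)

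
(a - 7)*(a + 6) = a^2 - a - 42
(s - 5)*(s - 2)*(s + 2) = s^3 - 5*s^2 - 4*s + 20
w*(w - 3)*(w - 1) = w^3 - 4*w^2 + 3*w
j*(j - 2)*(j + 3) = j^3 + j^2 - 6*j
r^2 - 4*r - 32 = (r - 8)*(r + 4)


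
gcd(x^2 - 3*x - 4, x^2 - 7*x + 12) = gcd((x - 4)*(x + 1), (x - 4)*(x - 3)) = x - 4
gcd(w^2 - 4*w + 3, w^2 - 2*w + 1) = w - 1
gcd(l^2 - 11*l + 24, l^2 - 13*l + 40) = l - 8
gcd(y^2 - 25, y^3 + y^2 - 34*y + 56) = 1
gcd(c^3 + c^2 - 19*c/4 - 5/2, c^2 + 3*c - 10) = c - 2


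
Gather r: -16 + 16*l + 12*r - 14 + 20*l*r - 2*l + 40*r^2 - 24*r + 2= 14*l + 40*r^2 + r*(20*l - 12) - 28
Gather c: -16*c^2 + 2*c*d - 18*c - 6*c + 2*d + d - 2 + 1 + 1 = -16*c^2 + c*(2*d - 24) + 3*d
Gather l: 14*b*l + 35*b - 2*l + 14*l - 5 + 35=35*b + l*(14*b + 12) + 30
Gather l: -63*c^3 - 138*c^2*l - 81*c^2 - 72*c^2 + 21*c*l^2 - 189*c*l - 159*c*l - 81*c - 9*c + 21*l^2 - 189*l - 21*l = -63*c^3 - 153*c^2 - 90*c + l^2*(21*c + 21) + l*(-138*c^2 - 348*c - 210)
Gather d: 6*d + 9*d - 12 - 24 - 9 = 15*d - 45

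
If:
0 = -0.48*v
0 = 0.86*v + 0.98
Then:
No Solution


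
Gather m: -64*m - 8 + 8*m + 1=-56*m - 7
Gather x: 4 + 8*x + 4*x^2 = 4*x^2 + 8*x + 4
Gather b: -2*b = -2*b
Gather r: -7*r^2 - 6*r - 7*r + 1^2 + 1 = -7*r^2 - 13*r + 2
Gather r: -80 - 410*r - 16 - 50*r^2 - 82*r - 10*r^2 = -60*r^2 - 492*r - 96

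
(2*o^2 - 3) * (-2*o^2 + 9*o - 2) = -4*o^4 + 18*o^3 + 2*o^2 - 27*o + 6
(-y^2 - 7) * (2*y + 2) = -2*y^3 - 2*y^2 - 14*y - 14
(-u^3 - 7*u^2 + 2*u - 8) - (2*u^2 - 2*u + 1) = -u^3 - 9*u^2 + 4*u - 9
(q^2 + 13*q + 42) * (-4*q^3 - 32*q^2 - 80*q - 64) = -4*q^5 - 84*q^4 - 664*q^3 - 2448*q^2 - 4192*q - 2688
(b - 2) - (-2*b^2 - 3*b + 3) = 2*b^2 + 4*b - 5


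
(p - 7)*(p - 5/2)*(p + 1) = p^3 - 17*p^2/2 + 8*p + 35/2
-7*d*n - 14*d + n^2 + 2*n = (-7*d + n)*(n + 2)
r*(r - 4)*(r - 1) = r^3 - 5*r^2 + 4*r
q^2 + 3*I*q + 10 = (q - 2*I)*(q + 5*I)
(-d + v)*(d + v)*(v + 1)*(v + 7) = -d^2*v^2 - 8*d^2*v - 7*d^2 + v^4 + 8*v^3 + 7*v^2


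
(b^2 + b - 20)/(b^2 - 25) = (b - 4)/(b - 5)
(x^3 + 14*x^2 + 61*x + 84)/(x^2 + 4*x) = x + 10 + 21/x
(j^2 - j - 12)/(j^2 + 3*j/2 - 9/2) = 2*(j - 4)/(2*j - 3)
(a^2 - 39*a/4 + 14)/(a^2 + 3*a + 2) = (a^2 - 39*a/4 + 14)/(a^2 + 3*a + 2)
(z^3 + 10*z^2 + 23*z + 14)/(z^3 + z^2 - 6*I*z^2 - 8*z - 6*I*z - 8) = (z^2 + 9*z + 14)/(z^2 - 6*I*z - 8)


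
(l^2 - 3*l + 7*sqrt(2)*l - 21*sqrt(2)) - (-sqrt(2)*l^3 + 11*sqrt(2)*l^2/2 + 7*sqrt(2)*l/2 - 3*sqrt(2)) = sqrt(2)*l^3 - 11*sqrt(2)*l^2/2 + l^2 - 3*l + 7*sqrt(2)*l/2 - 18*sqrt(2)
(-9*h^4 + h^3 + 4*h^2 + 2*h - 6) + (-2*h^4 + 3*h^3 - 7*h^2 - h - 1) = -11*h^4 + 4*h^3 - 3*h^2 + h - 7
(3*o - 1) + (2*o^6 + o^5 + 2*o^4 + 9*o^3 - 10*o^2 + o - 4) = 2*o^6 + o^5 + 2*o^4 + 9*o^3 - 10*o^2 + 4*o - 5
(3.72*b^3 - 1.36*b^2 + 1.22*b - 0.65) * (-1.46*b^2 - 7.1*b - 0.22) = -5.4312*b^5 - 24.4264*b^4 + 7.0564*b^3 - 7.4138*b^2 + 4.3466*b + 0.143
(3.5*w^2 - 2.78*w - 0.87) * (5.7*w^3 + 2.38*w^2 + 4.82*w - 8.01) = 19.95*w^5 - 7.516*w^4 + 5.2946*w^3 - 43.5052*w^2 + 18.0744*w + 6.9687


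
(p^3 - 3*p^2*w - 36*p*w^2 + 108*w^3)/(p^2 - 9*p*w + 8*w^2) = (p^3 - 3*p^2*w - 36*p*w^2 + 108*w^3)/(p^2 - 9*p*w + 8*w^2)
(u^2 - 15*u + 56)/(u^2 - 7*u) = (u - 8)/u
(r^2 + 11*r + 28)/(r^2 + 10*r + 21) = (r + 4)/(r + 3)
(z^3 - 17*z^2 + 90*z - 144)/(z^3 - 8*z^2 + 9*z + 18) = (z - 8)/(z + 1)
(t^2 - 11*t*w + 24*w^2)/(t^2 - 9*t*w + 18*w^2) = (t - 8*w)/(t - 6*w)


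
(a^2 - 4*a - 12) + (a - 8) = a^2 - 3*a - 20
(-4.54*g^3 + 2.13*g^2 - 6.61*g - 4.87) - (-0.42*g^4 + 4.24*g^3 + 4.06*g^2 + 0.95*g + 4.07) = 0.42*g^4 - 8.78*g^3 - 1.93*g^2 - 7.56*g - 8.94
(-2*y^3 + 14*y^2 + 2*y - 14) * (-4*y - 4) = 8*y^4 - 48*y^3 - 64*y^2 + 48*y + 56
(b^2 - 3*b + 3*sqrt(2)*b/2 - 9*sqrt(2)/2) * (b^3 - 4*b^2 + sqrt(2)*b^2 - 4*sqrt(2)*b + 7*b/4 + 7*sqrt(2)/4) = b^5 - 7*b^4 + 5*sqrt(2)*b^4/2 - 35*sqrt(2)*b^3/2 + 67*b^3/4 - 105*b^2/4 + 275*sqrt(2)*b^2/8 - 105*sqrt(2)*b/8 + 165*b/4 - 63/4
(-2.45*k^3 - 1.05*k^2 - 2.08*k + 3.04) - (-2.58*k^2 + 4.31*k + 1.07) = -2.45*k^3 + 1.53*k^2 - 6.39*k + 1.97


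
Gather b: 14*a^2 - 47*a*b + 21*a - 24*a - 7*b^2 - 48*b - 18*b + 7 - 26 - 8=14*a^2 - 3*a - 7*b^2 + b*(-47*a - 66) - 27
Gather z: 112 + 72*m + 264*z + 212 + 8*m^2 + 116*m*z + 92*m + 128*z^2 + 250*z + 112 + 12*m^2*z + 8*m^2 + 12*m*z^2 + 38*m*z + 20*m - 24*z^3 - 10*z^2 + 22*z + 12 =16*m^2 + 184*m - 24*z^3 + z^2*(12*m + 118) + z*(12*m^2 + 154*m + 536) + 448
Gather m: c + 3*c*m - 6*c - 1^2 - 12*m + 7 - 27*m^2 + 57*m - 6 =-5*c - 27*m^2 + m*(3*c + 45)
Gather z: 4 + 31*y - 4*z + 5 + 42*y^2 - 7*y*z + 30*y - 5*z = 42*y^2 + 61*y + z*(-7*y - 9) + 9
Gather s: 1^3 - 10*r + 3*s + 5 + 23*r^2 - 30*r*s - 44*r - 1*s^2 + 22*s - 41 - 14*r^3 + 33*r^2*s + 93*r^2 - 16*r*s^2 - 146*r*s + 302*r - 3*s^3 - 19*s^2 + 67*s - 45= -14*r^3 + 116*r^2 + 248*r - 3*s^3 + s^2*(-16*r - 20) + s*(33*r^2 - 176*r + 92) - 80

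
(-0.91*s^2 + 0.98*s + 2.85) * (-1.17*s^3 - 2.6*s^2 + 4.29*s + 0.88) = 1.0647*s^5 + 1.2194*s^4 - 9.7864*s^3 - 4.0066*s^2 + 13.0889*s + 2.508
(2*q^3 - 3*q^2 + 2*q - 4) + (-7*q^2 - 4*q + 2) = 2*q^3 - 10*q^2 - 2*q - 2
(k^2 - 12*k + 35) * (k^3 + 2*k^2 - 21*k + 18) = k^5 - 10*k^4 - 10*k^3 + 340*k^2 - 951*k + 630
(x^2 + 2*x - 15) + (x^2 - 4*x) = 2*x^2 - 2*x - 15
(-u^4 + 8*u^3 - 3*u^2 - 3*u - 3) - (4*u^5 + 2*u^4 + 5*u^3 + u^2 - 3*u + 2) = -4*u^5 - 3*u^4 + 3*u^3 - 4*u^2 - 5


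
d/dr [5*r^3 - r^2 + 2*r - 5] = 15*r^2 - 2*r + 2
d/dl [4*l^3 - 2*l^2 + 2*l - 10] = 12*l^2 - 4*l + 2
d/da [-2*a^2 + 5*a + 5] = 5 - 4*a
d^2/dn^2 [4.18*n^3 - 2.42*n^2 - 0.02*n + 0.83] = 25.08*n - 4.84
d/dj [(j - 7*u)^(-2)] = -2/(j - 7*u)^3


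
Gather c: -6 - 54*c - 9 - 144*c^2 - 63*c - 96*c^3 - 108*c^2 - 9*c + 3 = -96*c^3 - 252*c^2 - 126*c - 12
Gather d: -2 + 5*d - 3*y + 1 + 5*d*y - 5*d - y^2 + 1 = 5*d*y - y^2 - 3*y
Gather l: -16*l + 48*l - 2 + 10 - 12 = 32*l - 4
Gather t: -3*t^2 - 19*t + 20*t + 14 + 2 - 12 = -3*t^2 + t + 4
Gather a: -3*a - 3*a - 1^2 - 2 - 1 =-6*a - 4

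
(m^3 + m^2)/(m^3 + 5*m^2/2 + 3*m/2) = 2*m/(2*m + 3)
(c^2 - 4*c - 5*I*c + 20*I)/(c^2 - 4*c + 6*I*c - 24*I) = (c - 5*I)/(c + 6*I)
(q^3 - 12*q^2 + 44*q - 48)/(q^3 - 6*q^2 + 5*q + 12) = (q^2 - 8*q + 12)/(q^2 - 2*q - 3)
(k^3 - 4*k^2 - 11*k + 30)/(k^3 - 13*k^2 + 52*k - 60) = (k + 3)/(k - 6)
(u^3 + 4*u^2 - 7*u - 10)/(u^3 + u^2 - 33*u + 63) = (u^3 + 4*u^2 - 7*u - 10)/(u^3 + u^2 - 33*u + 63)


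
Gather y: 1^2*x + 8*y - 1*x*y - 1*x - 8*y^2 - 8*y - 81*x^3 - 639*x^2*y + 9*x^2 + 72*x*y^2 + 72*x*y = -81*x^3 + 9*x^2 + y^2*(72*x - 8) + y*(-639*x^2 + 71*x)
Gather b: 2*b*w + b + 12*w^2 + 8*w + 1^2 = b*(2*w + 1) + 12*w^2 + 8*w + 1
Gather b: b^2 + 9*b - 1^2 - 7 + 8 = b^2 + 9*b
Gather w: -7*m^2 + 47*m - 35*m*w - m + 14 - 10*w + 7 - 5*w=-7*m^2 + 46*m + w*(-35*m - 15) + 21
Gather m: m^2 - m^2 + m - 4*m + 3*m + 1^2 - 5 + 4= 0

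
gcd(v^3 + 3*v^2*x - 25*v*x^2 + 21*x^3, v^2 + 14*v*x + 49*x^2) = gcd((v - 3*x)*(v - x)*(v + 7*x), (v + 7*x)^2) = v + 7*x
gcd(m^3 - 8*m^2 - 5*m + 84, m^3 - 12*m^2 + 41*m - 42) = m - 7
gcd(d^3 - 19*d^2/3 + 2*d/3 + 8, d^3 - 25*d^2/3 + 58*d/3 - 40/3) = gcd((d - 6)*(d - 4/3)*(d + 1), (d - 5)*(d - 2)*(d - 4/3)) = d - 4/3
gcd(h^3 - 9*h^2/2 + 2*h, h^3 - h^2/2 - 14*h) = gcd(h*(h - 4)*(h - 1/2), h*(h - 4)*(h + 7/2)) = h^2 - 4*h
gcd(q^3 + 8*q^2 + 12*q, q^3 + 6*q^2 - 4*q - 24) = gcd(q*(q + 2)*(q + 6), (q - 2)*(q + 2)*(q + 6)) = q^2 + 8*q + 12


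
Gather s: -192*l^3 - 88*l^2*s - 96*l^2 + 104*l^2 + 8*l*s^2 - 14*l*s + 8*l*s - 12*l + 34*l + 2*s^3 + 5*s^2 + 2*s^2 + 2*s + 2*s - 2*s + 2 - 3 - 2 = -192*l^3 + 8*l^2 + 22*l + 2*s^3 + s^2*(8*l + 7) + s*(-88*l^2 - 6*l + 2) - 3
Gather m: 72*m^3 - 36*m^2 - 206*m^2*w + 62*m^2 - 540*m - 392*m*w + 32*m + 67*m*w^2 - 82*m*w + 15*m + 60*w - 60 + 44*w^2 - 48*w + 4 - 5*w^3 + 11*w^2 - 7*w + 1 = 72*m^3 + m^2*(26 - 206*w) + m*(67*w^2 - 474*w - 493) - 5*w^3 + 55*w^2 + 5*w - 55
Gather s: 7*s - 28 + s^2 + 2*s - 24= s^2 + 9*s - 52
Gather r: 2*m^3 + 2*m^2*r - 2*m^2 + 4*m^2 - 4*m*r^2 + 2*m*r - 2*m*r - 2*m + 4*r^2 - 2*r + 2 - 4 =2*m^3 + 2*m^2 - 2*m + r^2*(4 - 4*m) + r*(2*m^2 - 2) - 2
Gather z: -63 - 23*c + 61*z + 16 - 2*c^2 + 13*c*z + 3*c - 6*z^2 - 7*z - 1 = -2*c^2 - 20*c - 6*z^2 + z*(13*c + 54) - 48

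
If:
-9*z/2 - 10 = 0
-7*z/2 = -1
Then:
No Solution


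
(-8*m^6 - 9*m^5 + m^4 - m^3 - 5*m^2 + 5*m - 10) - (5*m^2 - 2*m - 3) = -8*m^6 - 9*m^5 + m^4 - m^3 - 10*m^2 + 7*m - 7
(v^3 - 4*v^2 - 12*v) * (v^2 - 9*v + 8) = v^5 - 13*v^4 + 32*v^3 + 76*v^2 - 96*v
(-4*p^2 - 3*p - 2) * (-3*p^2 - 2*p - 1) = 12*p^4 + 17*p^3 + 16*p^2 + 7*p + 2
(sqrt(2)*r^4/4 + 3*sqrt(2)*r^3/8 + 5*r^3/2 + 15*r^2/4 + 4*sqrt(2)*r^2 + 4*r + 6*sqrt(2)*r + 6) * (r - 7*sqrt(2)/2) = sqrt(2)*r^5/4 + 3*sqrt(2)*r^4/8 + 3*r^4/4 - 19*sqrt(2)*r^3/4 + 9*r^3/8 - 24*r^2 - 57*sqrt(2)*r^2/8 - 36*r - 14*sqrt(2)*r - 21*sqrt(2)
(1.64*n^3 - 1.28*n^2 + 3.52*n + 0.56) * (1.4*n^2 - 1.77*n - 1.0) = 2.296*n^5 - 4.6948*n^4 + 5.5536*n^3 - 4.1664*n^2 - 4.5112*n - 0.56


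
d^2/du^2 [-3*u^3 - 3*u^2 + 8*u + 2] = -18*u - 6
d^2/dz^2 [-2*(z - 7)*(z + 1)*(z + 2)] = 16 - 12*z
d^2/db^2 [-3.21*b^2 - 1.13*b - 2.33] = -6.42000000000000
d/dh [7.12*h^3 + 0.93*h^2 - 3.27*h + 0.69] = 21.36*h^2 + 1.86*h - 3.27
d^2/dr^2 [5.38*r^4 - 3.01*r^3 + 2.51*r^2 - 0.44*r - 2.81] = 64.56*r^2 - 18.06*r + 5.02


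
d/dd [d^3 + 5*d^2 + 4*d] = 3*d^2 + 10*d + 4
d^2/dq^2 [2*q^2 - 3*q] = 4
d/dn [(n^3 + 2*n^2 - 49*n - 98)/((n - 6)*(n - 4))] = (n^4 - 20*n^3 + 101*n^2 + 292*n - 2156)/(n^4 - 20*n^3 + 148*n^2 - 480*n + 576)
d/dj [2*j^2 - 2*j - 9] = 4*j - 2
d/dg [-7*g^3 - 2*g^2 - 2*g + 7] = -21*g^2 - 4*g - 2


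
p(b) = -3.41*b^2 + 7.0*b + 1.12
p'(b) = 7.0 - 6.82*b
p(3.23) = -11.85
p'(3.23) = -15.03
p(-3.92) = -78.72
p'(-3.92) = 33.73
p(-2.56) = -39.15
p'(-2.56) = 24.46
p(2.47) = -2.39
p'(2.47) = -9.85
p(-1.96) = -25.70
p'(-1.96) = 20.37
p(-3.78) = -74.06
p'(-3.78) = 32.78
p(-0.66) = -4.99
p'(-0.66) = 11.50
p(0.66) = 4.25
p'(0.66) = 2.50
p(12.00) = -405.92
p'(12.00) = -74.84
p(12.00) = -405.92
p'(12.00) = -74.84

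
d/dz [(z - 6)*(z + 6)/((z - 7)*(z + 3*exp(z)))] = (2*z*(z - 7)*(z + 3*exp(z)) - (z - 7)*(z - 6)*(z + 6)*(3*exp(z) + 1) - (z - 6)*(z + 6)*(z + 3*exp(z)))/((z - 7)^2*(z + 3*exp(z))^2)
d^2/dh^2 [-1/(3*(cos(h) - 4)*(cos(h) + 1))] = (4*sin(h)^4/3 - 9*sin(h)^2 - cos(h)/4 - 3*cos(3*h)/4 - 1)/((cos(h) - 4)^3*(cos(h) + 1)^3)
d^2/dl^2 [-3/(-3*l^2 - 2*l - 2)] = 6*(-9*l^2 - 6*l + 4*(3*l + 1)^2 - 6)/(3*l^2 + 2*l + 2)^3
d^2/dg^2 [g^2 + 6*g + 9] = 2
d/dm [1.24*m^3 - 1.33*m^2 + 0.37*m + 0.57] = 3.72*m^2 - 2.66*m + 0.37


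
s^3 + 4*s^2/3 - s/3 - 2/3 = (s - 2/3)*(s + 1)^2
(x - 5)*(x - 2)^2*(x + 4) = x^4 - 5*x^3 - 12*x^2 + 76*x - 80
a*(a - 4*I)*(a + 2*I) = a^3 - 2*I*a^2 + 8*a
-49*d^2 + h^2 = (-7*d + h)*(7*d + h)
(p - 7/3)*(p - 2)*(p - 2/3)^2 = p^4 - 17*p^3/3 + 98*p^2/9 - 220*p/27 + 56/27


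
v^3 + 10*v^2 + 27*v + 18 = (v + 1)*(v + 3)*(v + 6)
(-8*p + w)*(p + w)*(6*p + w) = -48*p^3 - 50*p^2*w - p*w^2 + w^3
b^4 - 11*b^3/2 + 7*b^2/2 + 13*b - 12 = (b - 4)*(b - 2)*(b - 1)*(b + 3/2)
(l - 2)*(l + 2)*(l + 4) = l^3 + 4*l^2 - 4*l - 16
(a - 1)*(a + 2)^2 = a^3 + 3*a^2 - 4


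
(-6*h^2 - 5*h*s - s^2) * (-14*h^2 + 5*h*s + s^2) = 84*h^4 + 40*h^3*s - 17*h^2*s^2 - 10*h*s^3 - s^4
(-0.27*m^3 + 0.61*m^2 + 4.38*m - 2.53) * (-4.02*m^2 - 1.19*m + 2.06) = 1.0854*m^5 - 2.1309*m^4 - 18.8897*m^3 + 6.215*m^2 + 12.0335*m - 5.2118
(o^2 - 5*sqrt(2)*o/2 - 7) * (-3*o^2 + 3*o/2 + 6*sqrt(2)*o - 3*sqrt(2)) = -3*o^4 + 3*o^3/2 + 27*sqrt(2)*o^3/2 - 27*sqrt(2)*o^2/4 - 9*o^2 - 42*sqrt(2)*o + 9*o/2 + 21*sqrt(2)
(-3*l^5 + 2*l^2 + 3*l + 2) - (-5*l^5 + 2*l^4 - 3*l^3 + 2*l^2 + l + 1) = 2*l^5 - 2*l^4 + 3*l^3 + 2*l + 1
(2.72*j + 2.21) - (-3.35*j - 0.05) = 6.07*j + 2.26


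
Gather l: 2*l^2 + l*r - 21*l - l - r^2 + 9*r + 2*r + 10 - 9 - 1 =2*l^2 + l*(r - 22) - r^2 + 11*r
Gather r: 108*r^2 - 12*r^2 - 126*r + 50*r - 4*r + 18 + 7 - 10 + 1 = 96*r^2 - 80*r + 16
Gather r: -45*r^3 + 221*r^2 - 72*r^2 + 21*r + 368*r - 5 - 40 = -45*r^3 + 149*r^2 + 389*r - 45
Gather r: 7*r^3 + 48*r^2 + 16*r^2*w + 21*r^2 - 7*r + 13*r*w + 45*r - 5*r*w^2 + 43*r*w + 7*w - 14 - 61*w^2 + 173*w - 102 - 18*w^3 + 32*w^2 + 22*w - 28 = 7*r^3 + r^2*(16*w + 69) + r*(-5*w^2 + 56*w + 38) - 18*w^3 - 29*w^2 + 202*w - 144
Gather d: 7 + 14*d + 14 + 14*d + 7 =28*d + 28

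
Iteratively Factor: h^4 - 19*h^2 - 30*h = (h + 2)*(h^3 - 2*h^2 - 15*h) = (h - 5)*(h + 2)*(h^2 + 3*h) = (h - 5)*(h + 2)*(h + 3)*(h)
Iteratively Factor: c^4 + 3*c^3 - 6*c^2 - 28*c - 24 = (c + 2)*(c^3 + c^2 - 8*c - 12) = (c - 3)*(c + 2)*(c^2 + 4*c + 4) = (c - 3)*(c + 2)^2*(c + 2)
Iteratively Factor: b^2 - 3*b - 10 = (b - 5)*(b + 2)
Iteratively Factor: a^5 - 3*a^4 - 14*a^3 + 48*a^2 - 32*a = (a)*(a^4 - 3*a^3 - 14*a^2 + 48*a - 32) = a*(a - 2)*(a^3 - a^2 - 16*a + 16) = a*(a - 4)*(a - 2)*(a^2 + 3*a - 4) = a*(a - 4)*(a - 2)*(a - 1)*(a + 4)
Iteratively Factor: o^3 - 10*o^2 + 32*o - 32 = (o - 4)*(o^2 - 6*o + 8) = (o - 4)*(o - 2)*(o - 4)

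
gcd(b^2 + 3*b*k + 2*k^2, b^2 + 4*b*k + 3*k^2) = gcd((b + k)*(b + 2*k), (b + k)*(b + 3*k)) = b + k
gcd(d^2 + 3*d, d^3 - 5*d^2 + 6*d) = d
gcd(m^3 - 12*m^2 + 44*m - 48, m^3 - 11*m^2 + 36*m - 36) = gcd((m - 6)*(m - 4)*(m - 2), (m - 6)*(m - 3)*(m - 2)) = m^2 - 8*m + 12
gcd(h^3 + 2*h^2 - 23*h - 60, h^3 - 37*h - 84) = h^2 + 7*h + 12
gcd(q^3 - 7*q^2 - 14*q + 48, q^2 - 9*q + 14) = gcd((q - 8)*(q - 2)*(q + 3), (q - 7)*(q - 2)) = q - 2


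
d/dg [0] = 0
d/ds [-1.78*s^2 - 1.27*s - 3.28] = -3.56*s - 1.27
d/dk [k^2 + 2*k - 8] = 2*k + 2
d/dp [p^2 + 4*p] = 2*p + 4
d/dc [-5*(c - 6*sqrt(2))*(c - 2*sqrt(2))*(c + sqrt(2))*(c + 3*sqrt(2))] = -20*c^3 + 60*sqrt(2)*c^2 + 340*c - 240*sqrt(2)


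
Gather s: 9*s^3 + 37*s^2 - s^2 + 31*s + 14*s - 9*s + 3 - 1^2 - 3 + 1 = 9*s^3 + 36*s^2 + 36*s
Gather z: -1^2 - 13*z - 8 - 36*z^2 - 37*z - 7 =-36*z^2 - 50*z - 16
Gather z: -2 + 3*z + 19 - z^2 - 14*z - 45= -z^2 - 11*z - 28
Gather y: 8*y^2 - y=8*y^2 - y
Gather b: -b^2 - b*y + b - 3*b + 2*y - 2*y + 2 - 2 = -b^2 + b*(-y - 2)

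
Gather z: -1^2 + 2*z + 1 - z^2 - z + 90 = -z^2 + z + 90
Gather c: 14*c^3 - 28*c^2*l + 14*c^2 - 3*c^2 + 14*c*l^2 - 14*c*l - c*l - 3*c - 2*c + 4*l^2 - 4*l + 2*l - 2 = 14*c^3 + c^2*(11 - 28*l) + c*(14*l^2 - 15*l - 5) + 4*l^2 - 2*l - 2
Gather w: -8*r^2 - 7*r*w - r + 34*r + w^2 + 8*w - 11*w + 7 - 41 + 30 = -8*r^2 + 33*r + w^2 + w*(-7*r - 3) - 4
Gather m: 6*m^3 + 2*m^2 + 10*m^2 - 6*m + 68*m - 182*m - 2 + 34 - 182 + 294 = 6*m^3 + 12*m^2 - 120*m + 144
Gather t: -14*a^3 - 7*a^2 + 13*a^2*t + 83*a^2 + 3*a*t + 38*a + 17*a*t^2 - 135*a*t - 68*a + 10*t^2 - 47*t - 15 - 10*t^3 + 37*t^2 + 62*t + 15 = -14*a^3 + 76*a^2 - 30*a - 10*t^3 + t^2*(17*a + 47) + t*(13*a^2 - 132*a + 15)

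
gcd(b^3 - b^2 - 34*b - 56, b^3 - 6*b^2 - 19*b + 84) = b^2 - 3*b - 28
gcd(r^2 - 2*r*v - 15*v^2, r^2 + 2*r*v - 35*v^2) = r - 5*v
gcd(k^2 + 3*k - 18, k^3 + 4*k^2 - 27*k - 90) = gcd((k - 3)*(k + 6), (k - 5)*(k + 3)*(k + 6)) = k + 6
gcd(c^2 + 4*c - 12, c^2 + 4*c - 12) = c^2 + 4*c - 12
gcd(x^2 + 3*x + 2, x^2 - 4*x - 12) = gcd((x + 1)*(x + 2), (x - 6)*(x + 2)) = x + 2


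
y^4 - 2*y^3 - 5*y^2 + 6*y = y*(y - 3)*(y - 1)*(y + 2)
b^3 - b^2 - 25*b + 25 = (b - 5)*(b - 1)*(b + 5)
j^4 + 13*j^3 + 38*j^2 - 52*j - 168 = (j - 2)*(j + 2)*(j + 6)*(j + 7)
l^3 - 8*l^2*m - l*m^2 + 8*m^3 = (l - 8*m)*(l - m)*(l + m)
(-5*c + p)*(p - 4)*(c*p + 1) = -5*c^2*p^2 + 20*c^2*p + c*p^3 - 4*c*p^2 - 5*c*p + 20*c + p^2 - 4*p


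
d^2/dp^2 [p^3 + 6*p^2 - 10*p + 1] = 6*p + 12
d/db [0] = 0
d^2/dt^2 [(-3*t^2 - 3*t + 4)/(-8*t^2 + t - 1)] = 4*(108*t^3 - 420*t^2 + 12*t + 17)/(512*t^6 - 192*t^5 + 216*t^4 - 49*t^3 + 27*t^2 - 3*t + 1)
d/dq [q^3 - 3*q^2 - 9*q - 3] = 3*q^2 - 6*q - 9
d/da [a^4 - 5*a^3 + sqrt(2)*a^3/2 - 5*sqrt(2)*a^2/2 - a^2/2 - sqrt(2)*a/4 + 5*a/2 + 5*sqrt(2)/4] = 4*a^3 - 15*a^2 + 3*sqrt(2)*a^2/2 - 5*sqrt(2)*a - a - sqrt(2)/4 + 5/2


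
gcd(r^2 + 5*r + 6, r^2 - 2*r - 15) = r + 3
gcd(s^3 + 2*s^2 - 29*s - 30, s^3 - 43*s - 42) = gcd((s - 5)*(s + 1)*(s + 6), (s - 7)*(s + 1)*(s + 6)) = s^2 + 7*s + 6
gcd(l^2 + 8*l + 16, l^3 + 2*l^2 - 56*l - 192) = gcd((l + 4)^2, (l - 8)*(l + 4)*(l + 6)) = l + 4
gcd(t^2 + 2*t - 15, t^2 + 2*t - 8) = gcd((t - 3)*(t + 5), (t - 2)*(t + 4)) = 1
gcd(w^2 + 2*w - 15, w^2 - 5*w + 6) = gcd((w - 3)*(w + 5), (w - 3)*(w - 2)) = w - 3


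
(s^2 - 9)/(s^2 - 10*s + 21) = (s + 3)/(s - 7)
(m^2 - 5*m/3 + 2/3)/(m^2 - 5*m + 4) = (m - 2/3)/(m - 4)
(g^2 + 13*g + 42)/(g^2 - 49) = (g + 6)/(g - 7)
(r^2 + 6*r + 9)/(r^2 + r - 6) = (r + 3)/(r - 2)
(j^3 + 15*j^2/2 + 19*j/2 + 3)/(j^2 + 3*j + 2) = (j^2 + 13*j/2 + 3)/(j + 2)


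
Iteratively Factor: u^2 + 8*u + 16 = (u + 4)*(u + 4)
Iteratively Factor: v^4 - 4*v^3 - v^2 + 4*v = (v - 4)*(v^3 - v) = (v - 4)*(v + 1)*(v^2 - v) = v*(v - 4)*(v + 1)*(v - 1)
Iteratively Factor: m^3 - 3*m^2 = (m)*(m^2 - 3*m) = m*(m - 3)*(m)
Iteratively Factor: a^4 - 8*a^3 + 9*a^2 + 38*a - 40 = (a + 2)*(a^3 - 10*a^2 + 29*a - 20) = (a - 4)*(a + 2)*(a^2 - 6*a + 5) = (a - 4)*(a - 1)*(a + 2)*(a - 5)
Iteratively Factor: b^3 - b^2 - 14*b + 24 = (b + 4)*(b^2 - 5*b + 6) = (b - 3)*(b + 4)*(b - 2)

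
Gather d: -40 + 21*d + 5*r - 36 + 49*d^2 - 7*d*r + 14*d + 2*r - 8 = 49*d^2 + d*(35 - 7*r) + 7*r - 84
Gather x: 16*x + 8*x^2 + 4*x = 8*x^2 + 20*x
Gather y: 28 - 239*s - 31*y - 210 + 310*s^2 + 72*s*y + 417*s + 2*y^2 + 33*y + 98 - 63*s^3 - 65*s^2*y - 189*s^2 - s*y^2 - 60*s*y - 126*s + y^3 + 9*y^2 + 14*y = -63*s^3 + 121*s^2 + 52*s + y^3 + y^2*(11 - s) + y*(-65*s^2 + 12*s + 16) - 84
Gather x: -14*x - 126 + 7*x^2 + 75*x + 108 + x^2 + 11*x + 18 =8*x^2 + 72*x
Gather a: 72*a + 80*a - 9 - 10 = 152*a - 19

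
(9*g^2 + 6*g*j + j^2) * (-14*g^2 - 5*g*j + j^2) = -126*g^4 - 129*g^3*j - 35*g^2*j^2 + g*j^3 + j^4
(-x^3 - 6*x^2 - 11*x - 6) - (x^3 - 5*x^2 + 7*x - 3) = -2*x^3 - x^2 - 18*x - 3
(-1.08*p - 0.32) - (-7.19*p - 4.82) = 6.11*p + 4.5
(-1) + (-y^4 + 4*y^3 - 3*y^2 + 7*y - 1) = -y^4 + 4*y^3 - 3*y^2 + 7*y - 2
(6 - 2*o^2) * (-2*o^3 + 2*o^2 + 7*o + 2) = 4*o^5 - 4*o^4 - 26*o^3 + 8*o^2 + 42*o + 12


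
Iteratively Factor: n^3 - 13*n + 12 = (n - 1)*(n^2 + n - 12) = (n - 1)*(n + 4)*(n - 3)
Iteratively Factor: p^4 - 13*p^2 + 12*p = (p)*(p^3 - 13*p + 12) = p*(p + 4)*(p^2 - 4*p + 3) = p*(p - 3)*(p + 4)*(p - 1)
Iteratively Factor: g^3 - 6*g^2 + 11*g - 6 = (g - 2)*(g^2 - 4*g + 3) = (g - 3)*(g - 2)*(g - 1)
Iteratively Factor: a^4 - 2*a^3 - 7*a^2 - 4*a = (a + 1)*(a^3 - 3*a^2 - 4*a) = (a + 1)^2*(a^2 - 4*a) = a*(a + 1)^2*(a - 4)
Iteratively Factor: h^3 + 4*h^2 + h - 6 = (h + 2)*(h^2 + 2*h - 3) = (h + 2)*(h + 3)*(h - 1)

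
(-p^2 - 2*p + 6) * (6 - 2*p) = 2*p^3 - 2*p^2 - 24*p + 36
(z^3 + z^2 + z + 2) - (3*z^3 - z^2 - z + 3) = -2*z^3 + 2*z^2 + 2*z - 1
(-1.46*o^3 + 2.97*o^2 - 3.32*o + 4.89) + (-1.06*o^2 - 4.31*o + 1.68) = -1.46*o^3 + 1.91*o^2 - 7.63*o + 6.57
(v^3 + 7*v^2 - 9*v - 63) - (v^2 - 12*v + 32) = v^3 + 6*v^2 + 3*v - 95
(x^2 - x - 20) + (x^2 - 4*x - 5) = 2*x^2 - 5*x - 25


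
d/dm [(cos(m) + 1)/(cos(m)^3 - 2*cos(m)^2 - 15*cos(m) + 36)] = (7*cos(m) + cos(2*m) + 18)*sin(m)/((cos(m) - 3)^3*(cos(m) + 4)^2)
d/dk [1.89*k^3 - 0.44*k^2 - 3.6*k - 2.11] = 5.67*k^2 - 0.88*k - 3.6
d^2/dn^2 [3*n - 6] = 0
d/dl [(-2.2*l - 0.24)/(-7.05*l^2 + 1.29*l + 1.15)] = (15.51*l^2 - 2.838*l - (2.2*l + 0.24)*(14.1*l - 1.29) - 2.53)/(-7.05*l^2 + 1.29*l + 1.15)^2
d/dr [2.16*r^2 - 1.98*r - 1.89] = 4.32*r - 1.98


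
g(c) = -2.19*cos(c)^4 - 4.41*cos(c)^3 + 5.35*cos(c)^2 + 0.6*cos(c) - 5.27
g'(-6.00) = 2.54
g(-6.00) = -5.53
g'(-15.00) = -7.36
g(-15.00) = -1.43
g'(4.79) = 1.34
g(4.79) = -5.19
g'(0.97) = -0.69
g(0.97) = -4.24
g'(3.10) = 0.61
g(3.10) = 1.69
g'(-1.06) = 1.44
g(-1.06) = -4.34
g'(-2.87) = -3.80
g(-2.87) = 1.17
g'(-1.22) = 2.22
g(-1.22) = -4.64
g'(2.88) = 3.67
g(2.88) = 1.21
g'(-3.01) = -1.90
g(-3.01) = 1.57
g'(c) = 8.76*sin(c)*cos(c)^3 + 13.23*sin(c)*cos(c)^2 - 10.7*sin(c)*cos(c) - 0.6*sin(c) = (8.76*cos(c)^3 + 13.23*cos(c)^2 - 10.7*cos(c) - 0.6)*sin(c)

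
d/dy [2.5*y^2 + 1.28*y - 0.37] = 5.0*y + 1.28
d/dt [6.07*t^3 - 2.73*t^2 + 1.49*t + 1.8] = 18.21*t^2 - 5.46*t + 1.49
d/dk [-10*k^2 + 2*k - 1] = 2 - 20*k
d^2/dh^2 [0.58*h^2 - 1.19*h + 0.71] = 1.16000000000000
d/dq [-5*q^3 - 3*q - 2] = -15*q^2 - 3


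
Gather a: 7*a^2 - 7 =7*a^2 - 7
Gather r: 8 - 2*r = 8 - 2*r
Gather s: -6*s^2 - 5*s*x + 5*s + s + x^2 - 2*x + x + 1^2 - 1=-6*s^2 + s*(6 - 5*x) + x^2 - x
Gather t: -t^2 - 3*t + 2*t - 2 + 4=-t^2 - t + 2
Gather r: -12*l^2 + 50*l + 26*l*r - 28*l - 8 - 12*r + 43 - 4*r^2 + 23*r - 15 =-12*l^2 + 22*l - 4*r^2 + r*(26*l + 11) + 20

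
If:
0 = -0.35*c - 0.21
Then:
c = -0.60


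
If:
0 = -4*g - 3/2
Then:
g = -3/8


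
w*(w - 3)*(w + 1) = w^3 - 2*w^2 - 3*w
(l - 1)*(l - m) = l^2 - l*m - l + m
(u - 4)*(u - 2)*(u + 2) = u^3 - 4*u^2 - 4*u + 16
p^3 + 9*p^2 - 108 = (p - 3)*(p + 6)^2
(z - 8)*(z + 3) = z^2 - 5*z - 24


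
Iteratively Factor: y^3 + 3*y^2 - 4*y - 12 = (y - 2)*(y^2 + 5*y + 6) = (y - 2)*(y + 3)*(y + 2)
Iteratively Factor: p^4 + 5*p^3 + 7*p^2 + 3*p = (p + 1)*(p^3 + 4*p^2 + 3*p) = p*(p + 1)*(p^2 + 4*p + 3) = p*(p + 1)*(p + 3)*(p + 1)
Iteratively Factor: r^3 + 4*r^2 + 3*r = (r + 3)*(r^2 + r) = r*(r + 3)*(r + 1)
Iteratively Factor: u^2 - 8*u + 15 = (u - 3)*(u - 5)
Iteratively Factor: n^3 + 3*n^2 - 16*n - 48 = (n - 4)*(n^2 + 7*n + 12) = (n - 4)*(n + 4)*(n + 3)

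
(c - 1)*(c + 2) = c^2 + c - 2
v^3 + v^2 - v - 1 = (v - 1)*(v + 1)^2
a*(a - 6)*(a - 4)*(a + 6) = a^4 - 4*a^3 - 36*a^2 + 144*a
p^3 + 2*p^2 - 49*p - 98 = (p - 7)*(p + 2)*(p + 7)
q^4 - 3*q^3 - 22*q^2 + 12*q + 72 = (q - 6)*(q - 2)*(q + 2)*(q + 3)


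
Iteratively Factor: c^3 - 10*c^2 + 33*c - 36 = (c - 3)*(c^2 - 7*c + 12) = (c - 3)^2*(c - 4)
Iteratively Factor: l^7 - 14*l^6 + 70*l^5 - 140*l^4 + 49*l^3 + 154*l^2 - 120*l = (l - 2)*(l^6 - 12*l^5 + 46*l^4 - 48*l^3 - 47*l^2 + 60*l) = (l - 2)*(l + 1)*(l^5 - 13*l^4 + 59*l^3 - 107*l^2 + 60*l) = (l - 2)*(l - 1)*(l + 1)*(l^4 - 12*l^3 + 47*l^2 - 60*l) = l*(l - 2)*(l - 1)*(l + 1)*(l^3 - 12*l^2 + 47*l - 60) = l*(l - 3)*(l - 2)*(l - 1)*(l + 1)*(l^2 - 9*l + 20) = l*(l - 4)*(l - 3)*(l - 2)*(l - 1)*(l + 1)*(l - 5)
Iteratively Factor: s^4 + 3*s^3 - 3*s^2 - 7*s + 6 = (s - 1)*(s^3 + 4*s^2 + s - 6) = (s - 1)*(s + 2)*(s^2 + 2*s - 3) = (s - 1)^2*(s + 2)*(s + 3)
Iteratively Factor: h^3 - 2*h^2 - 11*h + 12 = (h - 4)*(h^2 + 2*h - 3) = (h - 4)*(h + 3)*(h - 1)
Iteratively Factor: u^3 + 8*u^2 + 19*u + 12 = (u + 3)*(u^2 + 5*u + 4) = (u + 1)*(u + 3)*(u + 4)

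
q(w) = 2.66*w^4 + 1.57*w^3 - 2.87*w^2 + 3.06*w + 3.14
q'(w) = 10.64*w^3 + 4.71*w^2 - 5.74*w + 3.06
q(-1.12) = -1.91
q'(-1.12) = 0.45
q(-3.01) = 143.46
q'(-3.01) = -227.15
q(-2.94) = 128.17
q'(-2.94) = -209.74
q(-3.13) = 172.61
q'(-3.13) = -259.10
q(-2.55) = 63.11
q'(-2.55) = -128.10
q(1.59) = 24.06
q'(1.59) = 48.61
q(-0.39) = 1.48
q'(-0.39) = 5.38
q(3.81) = 620.48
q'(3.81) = 638.02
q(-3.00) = 141.20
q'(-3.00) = -224.61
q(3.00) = 244.34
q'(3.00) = 315.51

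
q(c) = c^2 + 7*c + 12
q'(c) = 2*c + 7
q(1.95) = 29.45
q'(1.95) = 10.90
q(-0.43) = 9.17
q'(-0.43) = 6.14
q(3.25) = 45.31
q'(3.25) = 13.50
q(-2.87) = 0.15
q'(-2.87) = 1.26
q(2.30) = 33.39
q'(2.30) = 11.60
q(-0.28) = 10.12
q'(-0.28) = 6.44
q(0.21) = 13.51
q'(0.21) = 7.42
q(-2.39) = 0.98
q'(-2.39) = 2.22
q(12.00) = 240.00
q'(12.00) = 31.00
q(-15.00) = 132.00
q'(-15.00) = -23.00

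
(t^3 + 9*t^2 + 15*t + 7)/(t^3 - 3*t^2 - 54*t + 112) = (t^2 + 2*t + 1)/(t^2 - 10*t + 16)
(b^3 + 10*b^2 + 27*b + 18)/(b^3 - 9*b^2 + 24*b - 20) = (b^3 + 10*b^2 + 27*b + 18)/(b^3 - 9*b^2 + 24*b - 20)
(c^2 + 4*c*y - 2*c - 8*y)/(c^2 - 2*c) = (c + 4*y)/c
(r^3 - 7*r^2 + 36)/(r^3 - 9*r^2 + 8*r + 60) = (r - 3)/(r - 5)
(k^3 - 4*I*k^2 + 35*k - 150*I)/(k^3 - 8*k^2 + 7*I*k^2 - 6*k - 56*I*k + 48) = (k^2 - 10*I*k - 25)/(k^2 + k*(-8 + I) - 8*I)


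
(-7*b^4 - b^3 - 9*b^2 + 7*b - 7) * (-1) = 7*b^4 + b^3 + 9*b^2 - 7*b + 7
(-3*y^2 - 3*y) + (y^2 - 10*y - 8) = -2*y^2 - 13*y - 8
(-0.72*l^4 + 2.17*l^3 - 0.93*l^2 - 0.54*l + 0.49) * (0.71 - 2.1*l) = 1.512*l^5 - 5.0682*l^4 + 3.4937*l^3 + 0.4737*l^2 - 1.4124*l + 0.3479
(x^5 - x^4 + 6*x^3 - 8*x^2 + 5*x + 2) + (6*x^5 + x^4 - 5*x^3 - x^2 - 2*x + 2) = 7*x^5 + x^3 - 9*x^2 + 3*x + 4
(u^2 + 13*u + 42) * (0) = 0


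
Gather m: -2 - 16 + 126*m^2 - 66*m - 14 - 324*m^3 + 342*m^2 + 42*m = -324*m^3 + 468*m^2 - 24*m - 32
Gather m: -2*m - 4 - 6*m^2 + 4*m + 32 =-6*m^2 + 2*m + 28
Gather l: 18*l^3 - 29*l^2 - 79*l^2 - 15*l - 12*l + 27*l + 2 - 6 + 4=18*l^3 - 108*l^2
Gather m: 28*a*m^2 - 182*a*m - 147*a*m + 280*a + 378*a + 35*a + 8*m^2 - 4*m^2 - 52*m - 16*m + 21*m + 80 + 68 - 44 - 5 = 693*a + m^2*(28*a + 4) + m*(-329*a - 47) + 99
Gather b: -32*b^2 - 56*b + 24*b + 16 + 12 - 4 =-32*b^2 - 32*b + 24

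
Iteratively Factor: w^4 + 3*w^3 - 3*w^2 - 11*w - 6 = (w + 3)*(w^3 - 3*w - 2) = (w + 1)*(w + 3)*(w^2 - w - 2) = (w + 1)^2*(w + 3)*(w - 2)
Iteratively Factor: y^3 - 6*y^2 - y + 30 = (y - 5)*(y^2 - y - 6) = (y - 5)*(y + 2)*(y - 3)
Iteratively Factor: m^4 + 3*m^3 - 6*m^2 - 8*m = (m + 1)*(m^3 + 2*m^2 - 8*m) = m*(m + 1)*(m^2 + 2*m - 8) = m*(m + 1)*(m + 4)*(m - 2)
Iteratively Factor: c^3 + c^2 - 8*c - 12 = (c + 2)*(c^2 - c - 6) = (c + 2)^2*(c - 3)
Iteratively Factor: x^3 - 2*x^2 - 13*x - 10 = (x + 1)*(x^2 - 3*x - 10) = (x + 1)*(x + 2)*(x - 5)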